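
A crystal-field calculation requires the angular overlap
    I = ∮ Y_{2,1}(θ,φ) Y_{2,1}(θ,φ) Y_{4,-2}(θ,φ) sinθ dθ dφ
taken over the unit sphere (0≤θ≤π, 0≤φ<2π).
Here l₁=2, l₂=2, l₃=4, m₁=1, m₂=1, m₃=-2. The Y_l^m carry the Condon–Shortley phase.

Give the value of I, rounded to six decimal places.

Checks pass: Σm=0; 8 even; l₃=4∈[0,4].
(2·2+1)(2·2+1)(2·4+1) = 225
Δ: 0! 4! 4! / 9! → 1/630
sum: t=0:+1/16 = 1/16
3j²(2 2 4; 0 0 0) = Δ·Π!·Σ² = 2/35  (sign +1)
sum: t=0:+1/36 = 1/36
3j²(2 2 4; 1 1 -2) = Δ·Π!·Σ² = 4/63  (sign +1)
combine: 4πI² = 225·2/35·4/63 = 40/49
take √, sign +1: I = 0.25487487

0.254875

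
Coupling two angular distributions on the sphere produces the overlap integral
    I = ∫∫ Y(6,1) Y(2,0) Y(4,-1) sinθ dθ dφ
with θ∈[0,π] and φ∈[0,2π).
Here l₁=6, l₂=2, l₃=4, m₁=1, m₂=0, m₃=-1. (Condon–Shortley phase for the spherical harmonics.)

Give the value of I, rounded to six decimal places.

-0.230476

Rules hold: Σm=0, L=12 even, 4≤4≤8.
N = 13·5·9 = 585
Δ = 4!·8!·0!/13! = 1/6435
Racah Σ t=2..2: t=2:+1/2304 = 1/2304
⇒ 3j(6 2 4; 0 0 0)² = 5/143, sgn +1
Racah Σ t=2..2: t=2:+1/2880 = 1/2880
⇒ 3j(6 2 4; 1 0 -1)² = 14/429, sgn -1
4πI² = N·(3j₀)²·(3jₘ)² = 1050/1573
I = -1·√(0.667514/4π) = -0.23047581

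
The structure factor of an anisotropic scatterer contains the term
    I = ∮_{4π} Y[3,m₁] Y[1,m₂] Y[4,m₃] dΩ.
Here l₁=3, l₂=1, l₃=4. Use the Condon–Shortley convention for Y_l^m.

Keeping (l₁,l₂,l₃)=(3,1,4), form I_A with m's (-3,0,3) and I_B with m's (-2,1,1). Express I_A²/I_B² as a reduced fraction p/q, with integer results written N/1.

Same 3,1,4: normalisation and zero-m 3j drop out of the ratio.
A: Δ: 0! 6! 2! / 9! → 1/252; sum: t=0:+1/720 = 1/720; 3j²(3 1 4; -3 0 3) = Δ·Π!·Σ² = 1/36  (sign -1)
B: Δ: 0! 6! 2! / 9! → 1/252; sum: t=0:+1/240 = 1/240; 3j²(3 1 4; -2 1 1) = Δ·Π!·Σ² = 1/84  (sign -1)
I_A²/I_B² = (1/36)/(1/84) = 7/3

7/3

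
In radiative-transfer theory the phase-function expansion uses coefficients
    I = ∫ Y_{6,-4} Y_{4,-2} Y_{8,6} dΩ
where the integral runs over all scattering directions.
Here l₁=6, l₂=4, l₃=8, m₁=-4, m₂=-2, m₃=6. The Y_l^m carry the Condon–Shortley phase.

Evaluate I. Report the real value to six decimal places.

m-sum 0 ✓  L=18 even ✓  2≤8≤10 ✓
Π(2lᵢ+1) = 13×9×17 = 1989
triangle coeff Δ(6,4,8) = 1/23279256
Σ_t [0,2]: t=0:+1/1658880 t=1:−1/518400 t=2:+1/1658880 = -1/1382400
(3j)²=504/46189 [(6 4 8; 0 0 0)], sign=-1
Σ_t [0,2]: t=0:+1/348364800 t=1:−1/43545600 t=2:+1/116121600 = -1/87091200
(3j)²=10/969 [(6 4 8; -4 -2 6)], sign=-1
⇒ 4πI² = 15120/67507
I = (+1)√(15120/67507/(4π)) = 0.13350470

0.133505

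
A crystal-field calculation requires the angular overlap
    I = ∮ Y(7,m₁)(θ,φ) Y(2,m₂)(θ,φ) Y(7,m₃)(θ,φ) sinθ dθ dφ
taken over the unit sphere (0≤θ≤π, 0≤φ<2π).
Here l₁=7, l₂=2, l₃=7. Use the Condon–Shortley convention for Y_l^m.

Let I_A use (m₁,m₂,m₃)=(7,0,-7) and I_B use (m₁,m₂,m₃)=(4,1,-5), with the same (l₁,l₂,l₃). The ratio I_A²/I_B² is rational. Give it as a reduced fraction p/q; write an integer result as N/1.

8281/4374

Shared (l₁,l₂,l₃)=(7,2,7): N and (l;000)² cancel in I_A²/I_B².
A: Δ = 2!·12!·2!/17! = 1/185640; Racah Σ t=0..0: t=0:+1/1916006400 = 1/1916006400; ⇒ 3j(7 2 7; 7 0 -7)² = 91/2040, sgn +1
B: Δ = 2!·12!·2!/17! = 1/185640; Racah Σ t=1..2: t=1:−1/14515200 t=2:+1/79833600 = -1/17740800; ⇒ 3j(7 2 7; 4 1 -5)² = 729/30940, sgn -1
I_A²/I_B² = (91/2040)/(729/30940) = 8281/4374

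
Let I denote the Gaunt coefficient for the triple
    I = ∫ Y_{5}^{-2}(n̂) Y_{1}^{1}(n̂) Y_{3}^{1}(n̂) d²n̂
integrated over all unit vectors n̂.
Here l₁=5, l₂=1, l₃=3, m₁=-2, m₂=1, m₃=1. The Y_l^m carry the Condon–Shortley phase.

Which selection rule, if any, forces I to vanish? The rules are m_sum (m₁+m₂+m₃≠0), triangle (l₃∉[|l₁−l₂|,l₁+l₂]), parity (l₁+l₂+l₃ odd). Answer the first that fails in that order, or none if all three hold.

Σmᵢ = 0  ✓
l₃∈[|l₁−l₂|,l₁+l₂]=[4,6], have l₃=3  ✗
Σlᵢ = 9 ⇒ odd

triangle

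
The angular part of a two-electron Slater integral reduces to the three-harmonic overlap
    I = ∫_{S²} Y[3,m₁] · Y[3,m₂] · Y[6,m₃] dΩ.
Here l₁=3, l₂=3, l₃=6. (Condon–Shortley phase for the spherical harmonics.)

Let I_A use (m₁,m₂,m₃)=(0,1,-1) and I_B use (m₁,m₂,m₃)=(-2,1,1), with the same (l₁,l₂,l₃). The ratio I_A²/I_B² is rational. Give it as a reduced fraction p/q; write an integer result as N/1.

l's match ⇒ only the (l;m) 3-j factors differ between A and B.
A: triangle coeff Δ(3,3,6) = 1/12012; Σ_t [0,0]: t=0:+1/1728 = 1/1728; (3j)²=25/858 [(3 3 6; 0 1 -1)], sign=-1
B: triangle coeff Δ(3,3,6) = 1/12012; Σ_t [0,0]: t=0:+1/5760 = 1/5760; (3j)²=5/572 [(3 3 6; -2 1 1)], sign=-1
I_A²/I_B² = (25/858)/(5/572) = 10/3

10/3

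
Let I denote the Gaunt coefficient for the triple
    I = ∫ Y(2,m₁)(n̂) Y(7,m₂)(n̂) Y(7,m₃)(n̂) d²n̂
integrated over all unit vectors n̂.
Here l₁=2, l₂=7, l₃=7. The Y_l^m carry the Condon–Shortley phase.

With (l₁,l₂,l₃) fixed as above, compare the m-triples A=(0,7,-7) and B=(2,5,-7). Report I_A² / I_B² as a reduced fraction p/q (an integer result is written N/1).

Shared (l₁,l₂,l₃)=(2,7,7): N and (l;000)² cancel in I_A²/I_B².
A: Δ = 2!·2!·12!/17! = 1/185640; Racah Σ t=2..2: t=2:+1/1916006400 = 1/1916006400; ⇒ 3j(2 7 7; 0 7 -7)² = 91/2040, sgn +1
B: Δ = 2!·2!·12!/17! = 1/185640; Racah Σ t=0..0: t=0:+1/1916006400 = 1/1916006400; ⇒ 3j(2 7 7; 2 5 -7)² = 1/340, sgn +1
I_A²/I_B² = (91/2040)/(1/340) = 91/6

91/6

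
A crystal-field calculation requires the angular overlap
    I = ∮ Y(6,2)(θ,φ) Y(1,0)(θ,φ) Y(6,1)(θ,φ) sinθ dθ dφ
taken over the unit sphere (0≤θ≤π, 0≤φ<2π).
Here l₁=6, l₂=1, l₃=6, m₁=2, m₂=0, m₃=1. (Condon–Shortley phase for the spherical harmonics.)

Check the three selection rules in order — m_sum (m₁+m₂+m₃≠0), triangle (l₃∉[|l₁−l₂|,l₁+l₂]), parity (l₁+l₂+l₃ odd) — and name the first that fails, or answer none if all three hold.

m_sum

azimuthal sum: 2 + 0 + 1 = 3  ✗
5 ≤ 6 ≤ 7 (triangle on l)
L = 6 + 1 + 6 = 13 (odd)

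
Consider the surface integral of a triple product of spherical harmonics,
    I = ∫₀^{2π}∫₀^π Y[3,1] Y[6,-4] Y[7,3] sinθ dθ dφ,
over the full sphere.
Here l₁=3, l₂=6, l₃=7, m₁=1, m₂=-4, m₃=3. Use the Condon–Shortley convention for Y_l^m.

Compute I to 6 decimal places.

m-sum 0 ✓  L=16 even ✓  3≤7≤9 ✓
Π(2lᵢ+1) = 7×13×15 = 1365
triangle coeff Δ(3,6,7) = 1/2042040
Σ_t [0,2]: t=0:+1/207360 t=1:−1/57600 t=2:+1/207360 = -1/129600
(3j)²=168/12155 [(3 6 7; 0 0 0)], sign=+1
Σ_t [0,2]: t=0:+1/645120 t=1:−1/2177280 t=2:+1/174182400 = 191/174182400
(3j)²=36481/2042040 [(3 6 7; 1 -4 3)], sign=+1
⇒ 4πI² = 766101/2272985
I = (+1)√(766101/2272985/(4π)) = 0.16377205

0.163772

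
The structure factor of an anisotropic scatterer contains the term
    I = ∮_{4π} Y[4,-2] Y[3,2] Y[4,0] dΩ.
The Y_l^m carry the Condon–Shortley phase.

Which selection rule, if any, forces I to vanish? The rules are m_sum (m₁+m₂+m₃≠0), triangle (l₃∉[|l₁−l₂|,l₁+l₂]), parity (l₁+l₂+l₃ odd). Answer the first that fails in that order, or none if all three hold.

azimuthal sum: -2 + 2 + 0 = 0  ✓
1 ≤ 4 ≤ 7 (triangle on l)  ✓
L = 4 + 3 + 4 = 11 (odd)  ✗

parity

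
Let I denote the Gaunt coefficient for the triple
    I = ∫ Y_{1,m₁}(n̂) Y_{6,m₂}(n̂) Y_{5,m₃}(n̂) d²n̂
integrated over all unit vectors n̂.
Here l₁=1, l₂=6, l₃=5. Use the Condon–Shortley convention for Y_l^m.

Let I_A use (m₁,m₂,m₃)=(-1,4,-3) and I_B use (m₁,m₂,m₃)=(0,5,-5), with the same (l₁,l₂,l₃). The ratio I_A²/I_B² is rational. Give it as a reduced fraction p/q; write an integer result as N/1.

Shared (l₁,l₂,l₃)=(1,6,5): N and (l;000)² cancel in I_A²/I_B².
A: Δ = 2!·0!·10!/13! = 1/858; Racah Σ t=2..2: t=2:+1/161280 = 1/161280; ⇒ 3j(1 6 5; -1 4 -3)² = 15/286, sgn +1
B: Δ = 2!·0!·10!/13! = 1/858; Racah Σ t=1..1: t=1:−1/3628800 = -1/3628800; ⇒ 3j(1 6 5; 0 5 -5)² = 1/78, sgn -1
I_A²/I_B² = (15/286)/(1/78) = 45/11

45/11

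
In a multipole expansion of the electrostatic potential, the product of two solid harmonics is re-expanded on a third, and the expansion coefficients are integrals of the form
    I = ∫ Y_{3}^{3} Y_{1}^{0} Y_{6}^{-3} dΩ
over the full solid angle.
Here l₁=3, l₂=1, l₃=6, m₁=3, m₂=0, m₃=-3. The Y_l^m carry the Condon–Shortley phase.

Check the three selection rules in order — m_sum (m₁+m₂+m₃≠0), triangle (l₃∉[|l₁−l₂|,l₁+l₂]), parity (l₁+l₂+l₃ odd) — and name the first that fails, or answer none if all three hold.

m₁+m₂+m₃ = 3 + 0 − 3 = 0  ✓
triangle: |3−1|=2 ≤ l₃=6 ≤ 3+1=4  ✗
parity: l₁+l₂+l₃ = 10 is even

triangle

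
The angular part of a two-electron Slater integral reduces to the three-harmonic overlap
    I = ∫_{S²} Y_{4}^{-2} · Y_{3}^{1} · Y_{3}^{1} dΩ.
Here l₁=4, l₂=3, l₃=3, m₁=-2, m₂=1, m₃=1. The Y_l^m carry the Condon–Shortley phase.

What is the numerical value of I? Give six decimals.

0.162193

Checks pass: Σm=0; 10 even; l₃=3∈[1,7].
(2·4+1)(2·3+1)(2·3+1) = 441
Δ: 4! 4! 2! / 11! → 1/34650
sum: t=1:−1/72 t=2:+1/16 t=3:−1/72 = 5/144
3j²(4 3 3; 0 0 0) = Δ·Π!·Σ² = 2/77  (sign -1)
sum: t=2:+1/192 t=3:−1/36 t=4:+1/192 = -5/288
3j²(4 3 3; -2 1 1) = Δ·Π!·Σ² = 20/693  (sign -1)
combine: 4πI² = 441·2/77·20/693 = 40/121
take √, sign +1: I = 0.16219310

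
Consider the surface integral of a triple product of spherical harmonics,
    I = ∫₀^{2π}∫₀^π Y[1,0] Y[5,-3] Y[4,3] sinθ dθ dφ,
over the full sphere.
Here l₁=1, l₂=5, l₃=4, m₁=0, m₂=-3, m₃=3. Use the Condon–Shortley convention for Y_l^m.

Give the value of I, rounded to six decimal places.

-0.196426

m-sum 0 ✓  L=10 even ✓  4≤4≤6 ✓
Π(2lᵢ+1) = 3×11×9 = 297
triangle coeff Δ(1,5,4) = 1/495
Σ_t [1,1]: t=1:−1/576 = -1/576
(3j)²=5/99 [(1 5 4; 0 0 0)], sign=-1
Σ_t [1,1]: t=1:−1/5040 = -1/5040
(3j)²=16/495 [(1 5 4; 0 -3 3)], sign=+1
⇒ 4πI² = 16/33
I = (-1)√(16/33/(4π)) = -0.19642560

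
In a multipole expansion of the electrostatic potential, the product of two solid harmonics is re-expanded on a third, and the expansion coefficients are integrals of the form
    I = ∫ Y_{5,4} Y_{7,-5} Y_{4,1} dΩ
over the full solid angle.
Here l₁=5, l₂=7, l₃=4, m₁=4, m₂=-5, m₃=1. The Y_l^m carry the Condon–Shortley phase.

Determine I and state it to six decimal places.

Rules hold: Σm=0, L=16 even, 2≤4≤12.
N = 11·15·9 = 1485
Δ = 8!·2!·6!/17! = 1/6126120
Racah Σ t=3..5: t=3:−1/69120 t=4:+1/20736 t=5:−1/69120 = 1/51840
⇒ 3j(5 7 4; 0 0 0)² = 280/21879, sgn +1
Racah Σ t=0..1: t=0:+1/1935360 t=1:−1/1209600 = -1/3225600
⇒ 3j(5 7 4; 4 -5 1)² = 243/61880, sgn +1
4πI² = N·(3j₀)²·(3jₘ)² = 3645/48841
I = +1·√(0.0746299/4π) = 0.07706400

0.077064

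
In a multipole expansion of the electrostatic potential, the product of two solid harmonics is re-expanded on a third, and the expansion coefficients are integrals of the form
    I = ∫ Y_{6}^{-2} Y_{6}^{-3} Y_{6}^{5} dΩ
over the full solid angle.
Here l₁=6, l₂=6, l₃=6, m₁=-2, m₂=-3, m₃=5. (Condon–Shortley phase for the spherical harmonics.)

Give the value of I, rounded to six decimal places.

-0.050240

Checks pass: Σm=0; 18 even; l₃=6∈[0,12].
(2·6+1)(2·6+1)(2·6+1) = 2197
Δ: 6! 6! 6! / 19! → 1/325909584
sum: t=0:+1/373248000 t=1:−1/1728000 t=2:+1/110592 t=3:−1/46656 t=4:+1/110592 t=5:−1/1728000 t=6:+1/373248000 = -7/1555200
3j²(6 6 6; 0 0 0) = Δ·Π!·Σ² = 400/46189  (sign -1)
sum: t=2:+1/4147200 t=3:−1/3110400 = -1/12441600
3j²(6 6 6; -2 -3 5) = Δ·Π!·Σ² = 7/4199  (sign +1)
combine: 4πI² = 2197·400/46189·7/4199 = 36400/1147619
take √, sign -1: I = -0.05023968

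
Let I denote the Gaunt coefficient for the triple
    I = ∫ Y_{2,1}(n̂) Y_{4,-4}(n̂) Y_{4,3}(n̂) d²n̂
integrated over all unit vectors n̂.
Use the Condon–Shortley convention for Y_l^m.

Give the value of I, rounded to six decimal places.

m-sum 0 ✓  L=10 even ✓  2≤4≤6 ✓
Π(2lᵢ+1) = 5×9×9 = 405
triangle coeff Δ(2,4,4) = 1/13860
Σ_t [0,2]: t=0:+1/192 t=1:−1/36 t=2:+1/192 = -5/288
(3j)²=20/693 [(2 4 4; 0 0 0)], sign=-1
Σ_t [0,0]: t=0:+1/1440 = 1/1440
(3j)²=7/165 [(2 4 4; 1 -4 3)], sign=-1
⇒ 4πI² = 60/121
I = (+1)√(60/121/(4π)) = 0.19864517

0.198645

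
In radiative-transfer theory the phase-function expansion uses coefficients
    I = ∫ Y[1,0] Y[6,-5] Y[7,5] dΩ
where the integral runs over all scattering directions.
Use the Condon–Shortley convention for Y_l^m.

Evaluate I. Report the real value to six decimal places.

-0.171413

Checks pass: Σm=0; 14 even; l₃=7∈[5,7].
(2·1+1)(2·6+1)(2·7+1) = 585
Δ: 0! 2! 12! / 15! → 1/1365
sum: t=0:+1/518400 = 1/518400
3j²(1 6 7; 0 0 0) = Δ·Π!·Σ² = 7/195  (sign -1)
sum: t=0:+1/39916800 = 1/39916800
3j²(1 6 7; 0 -5 5) = Δ·Π!·Σ² = 8/455  (sign +1)
combine: 4πI² = 585·7/195·8/455 = 24/65
take √, sign -1: I = -0.17141310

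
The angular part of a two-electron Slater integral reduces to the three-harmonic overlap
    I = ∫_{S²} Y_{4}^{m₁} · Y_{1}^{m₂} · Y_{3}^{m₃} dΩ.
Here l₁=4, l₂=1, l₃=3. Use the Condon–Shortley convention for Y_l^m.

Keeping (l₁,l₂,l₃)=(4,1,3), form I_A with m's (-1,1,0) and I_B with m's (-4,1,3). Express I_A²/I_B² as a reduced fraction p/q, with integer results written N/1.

l's match ⇒ only the (l;m) 3-j factors differ between A and B.
A: triangle coeff Δ(4,1,3) = 1/252; Σ_t [2,2]: t=2:+1/72 = 1/72; (3j)²=5/126 [(4 1 3; -1 1 0)], sign=-1
B: triangle coeff Δ(4,1,3) = 1/252; Σ_t [2,2]: t=2:+1/1440 = 1/1440; (3j)²=1/9 [(4 1 3; -4 1 3)], sign=+1
I_A²/I_B² = (5/126)/(1/9) = 5/14

5/14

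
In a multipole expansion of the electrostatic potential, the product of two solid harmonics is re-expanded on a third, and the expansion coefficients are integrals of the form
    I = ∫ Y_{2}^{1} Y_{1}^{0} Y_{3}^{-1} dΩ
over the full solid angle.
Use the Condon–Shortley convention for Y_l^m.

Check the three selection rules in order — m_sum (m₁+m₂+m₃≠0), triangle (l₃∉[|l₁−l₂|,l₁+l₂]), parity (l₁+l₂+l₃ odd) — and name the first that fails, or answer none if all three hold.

m₁+m₂+m₃ = 1 + 0 − 1 = 0  ✓
triangle: |2−1|=1 ≤ l₃=3 ≤ 2+1=3  ✓
parity: l₁+l₂+l₃ = 6 is even  ✓

none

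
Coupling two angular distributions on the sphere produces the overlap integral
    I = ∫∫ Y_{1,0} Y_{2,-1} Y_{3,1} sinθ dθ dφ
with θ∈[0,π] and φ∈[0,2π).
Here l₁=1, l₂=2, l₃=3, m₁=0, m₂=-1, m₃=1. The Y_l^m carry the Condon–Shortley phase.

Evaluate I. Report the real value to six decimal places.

Rules hold: Σm=0, L=6 even, 1≤3≤3.
N = 3·5·7 = 105
Δ = 0!·2!·4!/7! = 1/105
Racah Σ t=0..0: t=0:+1/4 = 1/4
⇒ 3j(1 2 3; 0 0 0)² = 3/35, sgn -1
Racah Σ t=0..0: t=0:+1/6 = 1/6
⇒ 3j(1 2 3; 0 -1 1)² = 8/105, sgn +1
4πI² = N·(3j₀)²·(3jₘ)² = 24/35
I = -1·√(0.685714/4π) = -0.23359668

-0.233597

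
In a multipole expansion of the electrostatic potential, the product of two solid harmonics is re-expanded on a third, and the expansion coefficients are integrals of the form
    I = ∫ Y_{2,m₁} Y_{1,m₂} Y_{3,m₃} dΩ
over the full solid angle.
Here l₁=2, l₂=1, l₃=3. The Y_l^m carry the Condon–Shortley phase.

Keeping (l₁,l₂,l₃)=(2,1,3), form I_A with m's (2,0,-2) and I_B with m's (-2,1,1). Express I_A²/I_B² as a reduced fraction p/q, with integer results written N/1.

l's match ⇒ only the (l;m) 3-j factors differ between A and B.
A: triangle coeff Δ(2,1,3) = 1/105; Σ_t [0,0]: t=0:+1/24 = 1/24; (3j)²=1/21 [(2 1 3; 2 0 -2)], sign=-1
B: triangle coeff Δ(2,1,3) = 1/105; Σ_t [0,0]: t=0:+1/48 = 1/48; (3j)²=1/105 [(2 1 3; -2 1 1)], sign=+1
I_A²/I_B² = (1/21)/(1/105) = 5/1

5/1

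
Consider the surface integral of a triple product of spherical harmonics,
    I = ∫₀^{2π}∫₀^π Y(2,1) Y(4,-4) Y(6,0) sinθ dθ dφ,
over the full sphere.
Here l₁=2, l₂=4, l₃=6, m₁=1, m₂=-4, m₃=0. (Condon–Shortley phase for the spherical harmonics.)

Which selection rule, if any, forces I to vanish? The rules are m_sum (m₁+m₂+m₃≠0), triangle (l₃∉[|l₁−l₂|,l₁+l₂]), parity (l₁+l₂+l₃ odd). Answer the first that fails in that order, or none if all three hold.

Σmᵢ = -3  ✗
l₃∈[|l₁−l₂|,l₁+l₂]=[2,6], have l₃=6
Σlᵢ = 12 ⇒ even

m_sum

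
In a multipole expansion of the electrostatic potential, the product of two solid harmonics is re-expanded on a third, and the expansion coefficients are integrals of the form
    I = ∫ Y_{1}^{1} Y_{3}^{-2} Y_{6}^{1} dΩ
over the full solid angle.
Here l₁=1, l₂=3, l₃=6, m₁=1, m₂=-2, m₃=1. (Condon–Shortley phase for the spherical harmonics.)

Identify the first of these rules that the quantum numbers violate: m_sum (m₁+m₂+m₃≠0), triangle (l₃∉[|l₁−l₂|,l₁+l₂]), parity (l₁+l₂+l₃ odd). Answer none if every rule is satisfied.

triangle

azimuthal sum: 1 − 2 + 1 = 0  ✓
2 ≤ 6 ≤ 4 (triangle on l)  ✗
L = 1 + 3 + 6 = 10 (even)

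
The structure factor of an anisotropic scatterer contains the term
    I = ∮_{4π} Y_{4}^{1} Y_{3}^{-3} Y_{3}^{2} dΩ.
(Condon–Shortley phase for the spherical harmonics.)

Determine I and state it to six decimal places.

m-sum 0 ✓  L=10 even ✓  1≤3≤7 ✓
Π(2lᵢ+1) = 9×7×7 = 441
triangle coeff Δ(4,3,3) = 1/34650
Σ_t [1,3]: t=1:−1/72 t=2:+1/16 t=3:−1/72 = 5/144
(3j)²=2/77 [(4 3 3; 0 0 0)], sign=-1
Σ_t [0,0]: t=0:+1/288 = 1/288
(3j)²=5/231 [(4 3 3; 1 -3 2)], sign=-1
⇒ 4πI² = 30/121
I = (+1)√(30/121/(4π)) = 0.14046335

0.140463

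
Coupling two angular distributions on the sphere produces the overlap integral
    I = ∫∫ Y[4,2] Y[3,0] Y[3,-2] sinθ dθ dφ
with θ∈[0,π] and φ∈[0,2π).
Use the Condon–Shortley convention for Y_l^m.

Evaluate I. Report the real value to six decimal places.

Checks pass: Σm=0; 10 even; l₃=3∈[1,7].
(2·4+1)(2·3+1)(2·3+1) = 441
Δ: 4! 4! 2! / 11! → 1/34650
sum: t=1:−1/72 t=2:+1/16 t=3:−1/72 = 5/144
3j²(4 3 3; 0 0 0) = Δ·Π!·Σ² = 2/77  (sign -1)
sum: t=1:−1/72 t=2:+1/96 = -1/288
3j²(4 3 3; 2 0 -2) = Δ·Π!·Σ² = 1/462  (sign +1)
combine: 4πI² = 441·2/77·1/462 = 3/121
take √, sign -1: I = -0.04441841

-0.044418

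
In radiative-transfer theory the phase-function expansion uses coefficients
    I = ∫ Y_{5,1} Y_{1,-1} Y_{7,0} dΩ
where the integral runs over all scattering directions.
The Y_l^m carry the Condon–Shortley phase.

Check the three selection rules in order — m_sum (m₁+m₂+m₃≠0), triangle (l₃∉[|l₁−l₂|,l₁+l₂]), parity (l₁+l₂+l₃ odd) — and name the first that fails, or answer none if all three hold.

triangle

azimuthal sum: 1 − 1 + 0 = 0  ✓
4 ≤ 7 ≤ 6 (triangle on l)  ✗
L = 5 + 1 + 7 = 13 (odd)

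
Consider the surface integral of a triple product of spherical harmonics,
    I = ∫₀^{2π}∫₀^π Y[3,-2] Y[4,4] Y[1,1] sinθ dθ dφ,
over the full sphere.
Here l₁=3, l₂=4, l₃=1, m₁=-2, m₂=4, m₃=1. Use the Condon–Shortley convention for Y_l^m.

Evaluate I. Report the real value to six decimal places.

0.000000

-2 + 4 + 1 = 3 ≠ 0: azimuthal integral kills it; I = 0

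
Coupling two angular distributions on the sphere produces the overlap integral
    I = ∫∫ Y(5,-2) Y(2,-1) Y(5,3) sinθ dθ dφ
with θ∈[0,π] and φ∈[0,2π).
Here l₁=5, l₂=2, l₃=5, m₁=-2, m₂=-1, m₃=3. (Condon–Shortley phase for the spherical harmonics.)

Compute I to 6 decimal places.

m-sum 0 ✓  L=12 even ✓  3≤5≤7 ✓
Π(2lᵢ+1) = 11×5×11 = 605
triangle coeff Δ(5,2,5) = 1/38610
Σ_t [0,2]: t=0:+1/2880 t=1:−1/576 t=2:+1/2880 = -1/960
(3j)²=10/429 [(5 2 5; 0 0 0)], sign=+1
Σ_t [0,1]: t=0:+1/10080 t=1:−1/2880 = -1/4032
(3j)²=10/429 [(5 2 5; -2 -1 3)], sign=-1
⇒ 4πI² = 500/1521
I = (-1)√(500/1521/(4π)) = -0.16173926

-0.161739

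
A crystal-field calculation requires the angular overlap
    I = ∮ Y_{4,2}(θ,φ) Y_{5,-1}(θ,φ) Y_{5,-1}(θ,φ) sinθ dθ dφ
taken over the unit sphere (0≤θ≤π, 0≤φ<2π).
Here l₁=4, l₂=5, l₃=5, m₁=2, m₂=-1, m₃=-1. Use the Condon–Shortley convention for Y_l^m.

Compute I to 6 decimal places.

m-sum 0 ✓  L=14 even ✓  1≤5≤9 ✓
Π(2lᵢ+1) = 9×11×11 = 1089
triangle coeff Δ(4,5,5) = 1/3153150
Σ_t [0,4]: t=0:+1/69120 t=1:−1/1728 t=2:+1/576 t=3:−1/1728 t=4:+1/69120 = 7/11520
(3j)²=2/143 [(4 5 5; 0 0 0)], sign=-1
Σ_t [0,2]: t=0:+1/4608 t=1:−1/1296 t=2:+1/4608 = -7/20736
(3j)²=20/1287 [(4 5 5; 2 -1 -1)], sign=-1
⇒ 4πI² = 40/169
I = (+1)√(40/169/(4π)) = 0.13724032

0.137240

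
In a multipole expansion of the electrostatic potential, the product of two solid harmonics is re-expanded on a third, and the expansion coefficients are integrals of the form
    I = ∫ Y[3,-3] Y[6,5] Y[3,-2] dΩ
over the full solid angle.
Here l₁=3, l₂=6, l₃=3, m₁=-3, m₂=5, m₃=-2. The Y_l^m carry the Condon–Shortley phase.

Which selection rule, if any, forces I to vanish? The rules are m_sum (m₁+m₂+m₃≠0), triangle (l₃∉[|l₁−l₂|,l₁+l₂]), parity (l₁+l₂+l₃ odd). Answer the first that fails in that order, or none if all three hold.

none

m₁+m₂+m₃ = -3 + 5 − 2 = 0  ✓
triangle: |3−6|=3 ≤ l₃=3 ≤ 3+6=9  ✓
parity: l₁+l₂+l₃ = 12 is even  ✓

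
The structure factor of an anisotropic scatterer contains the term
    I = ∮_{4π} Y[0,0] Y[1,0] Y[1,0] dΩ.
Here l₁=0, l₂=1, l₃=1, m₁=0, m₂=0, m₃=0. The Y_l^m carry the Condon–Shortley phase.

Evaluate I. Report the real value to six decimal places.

0.282095

m-sum 0 ✓  L=2 even ✓  1≤1≤1 ✓
Π(2lᵢ+1) = 1×3×3 = 9
triangle coeff Δ(0,1,1) = 1/3
Σ_t [0,0]: t=0:+1/1 = 1/1
(3j)²=1/3 [(0 1 1; 0 0 0)], sign=-1
(m-triple is (0,0,0) — same symbol as above.)
⇒ 4πI² = 1/1
I = (+1)√(1/1/(4π)) = 0.28209479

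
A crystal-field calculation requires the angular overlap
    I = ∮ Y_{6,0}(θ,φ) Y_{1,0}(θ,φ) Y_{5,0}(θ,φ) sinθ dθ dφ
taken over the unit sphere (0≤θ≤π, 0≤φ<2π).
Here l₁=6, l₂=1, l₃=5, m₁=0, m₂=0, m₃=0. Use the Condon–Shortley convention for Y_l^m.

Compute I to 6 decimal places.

0.245154

Checks pass: Σm=0; 12 even; l₃=5∈[5,7].
(2·6+1)(2·1+1)(2·5+1) = 429
Δ: 2! 10! 0! / 13! → 1/858
sum: t=1:−1/14400 = -1/14400
3j²(6 1 5; 0 0 0) = Δ·Π!·Σ² = 6/143  (sign +1)
(m-triple is (0,0,0) — same symbol as above.)
combine: 4πI² = 429·6/143·6/143 = 108/143
take √, sign +1: I = 0.24515397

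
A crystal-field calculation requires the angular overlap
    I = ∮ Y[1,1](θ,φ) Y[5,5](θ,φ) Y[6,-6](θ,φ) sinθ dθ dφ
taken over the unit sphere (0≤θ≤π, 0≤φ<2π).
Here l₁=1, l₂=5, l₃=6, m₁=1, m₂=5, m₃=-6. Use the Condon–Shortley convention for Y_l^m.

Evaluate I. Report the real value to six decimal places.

Checks pass: Σm=0; 12 even; l₃=6∈[4,6].
(2·1+1)(2·5+1)(2·6+1) = 429
Δ: 0! 2! 10! / 13! → 1/858
sum: t=0:+1/14400 = 1/14400
3j²(1 5 6; 0 0 0) = Δ·Π!·Σ² = 6/143  (sign +1)
sum: t=0:+1/7257600 = 1/7257600
3j²(1 5 6; 1 5 -6) = Δ·Π!·Σ² = 1/13  (sign +1)
combine: 4πI² = 429·6/143·1/13 = 18/13
take √, sign +1: I = 0.33194004

0.331940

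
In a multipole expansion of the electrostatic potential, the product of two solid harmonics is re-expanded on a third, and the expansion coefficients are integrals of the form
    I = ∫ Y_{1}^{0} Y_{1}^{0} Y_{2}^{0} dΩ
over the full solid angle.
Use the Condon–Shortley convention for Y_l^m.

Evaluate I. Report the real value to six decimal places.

0.252313

Rules hold: Σm=0, L=4 even, 0≤2≤2.
N = 3·3·5 = 45
Δ = 0!·2!·2!/5! = 1/30
Racah Σ t=0..0: t=0:+1/1 = 1/1
⇒ 3j(1 1 2; 0 0 0)² = 2/15, sgn +1
(m-triple is (0,0,0) — same symbol as above.)
4πI² = N·(3j₀)²·(3jₘ)² = 4/5
I = +1·√(0.8/4π) = 0.25231325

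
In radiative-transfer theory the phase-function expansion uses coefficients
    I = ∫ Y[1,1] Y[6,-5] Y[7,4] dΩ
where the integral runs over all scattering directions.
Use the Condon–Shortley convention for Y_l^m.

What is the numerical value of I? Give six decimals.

Checks pass: Σm=0; 14 even; l₃=7∈[5,7].
(2·1+1)(2·6+1)(2·7+1) = 585
Δ: 0! 2! 12! / 15! → 1/1365
sum: t=0:+1/518400 = 1/518400
3j²(1 6 7; 0 0 0) = Δ·Π!·Σ² = 7/195  (sign -1)
sum: t=0:+1/79833600 = 1/79833600
3j²(1 6 7; 1 -5 4) = Δ·Π!·Σ² = 1/455  (sign -1)
combine: 4πI² = 585·7/195·1/455 = 3/65
take √, sign +1: I = 0.06060368

0.060604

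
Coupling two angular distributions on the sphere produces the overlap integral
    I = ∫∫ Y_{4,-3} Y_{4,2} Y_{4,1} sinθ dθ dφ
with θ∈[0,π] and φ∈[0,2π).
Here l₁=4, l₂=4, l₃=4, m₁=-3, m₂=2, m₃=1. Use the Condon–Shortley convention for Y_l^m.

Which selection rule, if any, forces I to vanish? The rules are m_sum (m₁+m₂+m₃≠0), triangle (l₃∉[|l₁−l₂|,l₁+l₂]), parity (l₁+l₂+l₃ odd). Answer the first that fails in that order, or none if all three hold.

none

Σmᵢ = 0  ✓
l₃∈[|l₁−l₂|,l₁+l₂]=[0,8], have l₃=4  ✓
Σlᵢ = 12 ⇒ even  ✓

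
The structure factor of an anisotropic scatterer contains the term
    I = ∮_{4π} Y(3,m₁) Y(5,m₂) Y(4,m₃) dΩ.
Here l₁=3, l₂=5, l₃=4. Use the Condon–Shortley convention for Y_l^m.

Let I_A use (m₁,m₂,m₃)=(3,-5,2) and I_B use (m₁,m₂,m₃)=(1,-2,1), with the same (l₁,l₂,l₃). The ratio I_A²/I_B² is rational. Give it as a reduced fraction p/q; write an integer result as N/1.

225/256

Same 3,5,4: normalisation and zero-m 3j drop out of the ratio.
A: Δ: 4! 2! 6! / 13! → 1/180180; sum: t=0:+1/34560 = 1/34560; 3j²(3 5 4; 3 -5 2) = Δ·Π!·Σ² = 5/286  (sign +1)
B: Δ: 4! 2! 6! / 13! → 1/180180; sum: t=0:+1/1728 t=1:−1/288 t=2:+1/960 = -1/540; 3j²(3 5 4; 1 -2 1) = Δ·Π!·Σ² = 128/6435  (sign +1)
I_A²/I_B² = (5/286)/(128/6435) = 225/256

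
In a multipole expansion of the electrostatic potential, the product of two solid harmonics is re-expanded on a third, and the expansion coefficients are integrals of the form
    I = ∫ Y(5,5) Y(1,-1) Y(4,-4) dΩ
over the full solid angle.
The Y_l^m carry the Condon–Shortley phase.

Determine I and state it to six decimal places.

Rules hold: Σm=0, L=10 even, 4≤4≤6.
N = 11·3·9 = 297
Δ = 2!·8!·0!/11! = 1/495
Racah Σ t=1..1: t=1:−1/576 = -1/576
⇒ 3j(5 1 4; 0 0 0)² = 5/99, sgn -1
Racah Σ t=0..0: t=0:+1/80640 = 1/80640
⇒ 3j(5 1 4; 5 -1 -4)² = 1/11, sgn +1
4πI² = N·(3j₀)²·(3jₘ)² = 15/11
I = -1·√(1.36364/4π) = -0.32941575

-0.329416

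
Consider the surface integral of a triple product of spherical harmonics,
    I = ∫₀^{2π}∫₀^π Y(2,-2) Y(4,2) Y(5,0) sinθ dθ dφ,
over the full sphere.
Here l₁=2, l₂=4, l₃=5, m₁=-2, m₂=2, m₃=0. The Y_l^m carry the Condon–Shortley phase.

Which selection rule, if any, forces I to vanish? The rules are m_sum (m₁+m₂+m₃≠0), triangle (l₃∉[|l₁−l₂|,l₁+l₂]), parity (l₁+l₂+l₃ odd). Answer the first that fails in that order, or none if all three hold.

Σmᵢ = 0  ✓
l₃∈[|l₁−l₂|,l₁+l₂]=[2,6], have l₃=5  ✓
Σlᵢ = 11 ⇒ odd  ✗

parity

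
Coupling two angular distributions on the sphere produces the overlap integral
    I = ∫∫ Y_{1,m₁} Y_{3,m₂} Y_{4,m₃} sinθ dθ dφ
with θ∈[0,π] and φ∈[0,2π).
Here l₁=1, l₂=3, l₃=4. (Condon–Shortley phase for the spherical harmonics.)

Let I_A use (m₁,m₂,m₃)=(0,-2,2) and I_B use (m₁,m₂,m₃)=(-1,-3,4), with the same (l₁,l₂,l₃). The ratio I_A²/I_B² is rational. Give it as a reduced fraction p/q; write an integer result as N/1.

Shared (l₁,l₂,l₃)=(1,3,4): N and (l;000)² cancel in I_A²/I_B².
A: Δ = 0!·2!·6!/9! = 1/252; Racah Σ t=0..0: t=0:+1/120 = 1/120; ⇒ 3j(1 3 4; 0 -2 2)² = 1/21, sgn +1
B: Δ = 0!·2!·6!/9! = 1/252; Racah Σ t=0..0: t=0:+1/1440 = 1/1440; ⇒ 3j(1 3 4; -1 -3 4)² = 1/9, sgn +1
I_A²/I_B² = (1/21)/(1/9) = 3/7

3/7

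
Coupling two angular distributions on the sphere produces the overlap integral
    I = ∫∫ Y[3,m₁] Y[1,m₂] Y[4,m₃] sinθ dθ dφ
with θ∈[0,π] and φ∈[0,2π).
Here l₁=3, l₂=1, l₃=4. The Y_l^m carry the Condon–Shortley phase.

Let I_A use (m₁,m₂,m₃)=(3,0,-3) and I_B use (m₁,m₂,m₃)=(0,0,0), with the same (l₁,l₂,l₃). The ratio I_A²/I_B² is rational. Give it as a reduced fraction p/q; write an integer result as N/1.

Shared (l₁,l₂,l₃)=(3,1,4): N and (l;000)² cancel in I_A²/I_B².
A: Δ = 0!·6!·2!/9! = 1/252; Racah Σ t=0..0: t=0:+1/720 = 1/720; ⇒ 3j(3 1 4; 3 0 -3)² = 1/36, sgn -1
B: Δ = 0!·6!·2!/9! = 1/252; Racah Σ t=0..0: t=0:+1/36 = 1/36; ⇒ 3j(3 1 4; 0 0 0)² = 4/63, sgn +1
I_A²/I_B² = (1/36)/(4/63) = 7/16

7/16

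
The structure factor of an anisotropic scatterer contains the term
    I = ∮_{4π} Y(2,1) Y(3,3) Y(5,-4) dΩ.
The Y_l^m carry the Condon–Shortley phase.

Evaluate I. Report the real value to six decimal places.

0.219610

Rules hold: Σm=0, L=10 even, 1≤5≤5.
N = 5·7·11 = 385
Δ = 0!·4!·6!/11! = 1/2310
Racah Σ t=0..0: t=0:+1/144 = 1/144
⇒ 3j(2 3 5; 0 0 0)² = 10/231, sgn -1
Racah Σ t=0..0: t=0:+1/4320 = 1/4320
⇒ 3j(2 3 5; 1 3 -4)² = 2/55, sgn -1
4πI² = N·(3j₀)²·(3jₘ)² = 20/33
I = +1·√(0.606061/4π) = 0.21961050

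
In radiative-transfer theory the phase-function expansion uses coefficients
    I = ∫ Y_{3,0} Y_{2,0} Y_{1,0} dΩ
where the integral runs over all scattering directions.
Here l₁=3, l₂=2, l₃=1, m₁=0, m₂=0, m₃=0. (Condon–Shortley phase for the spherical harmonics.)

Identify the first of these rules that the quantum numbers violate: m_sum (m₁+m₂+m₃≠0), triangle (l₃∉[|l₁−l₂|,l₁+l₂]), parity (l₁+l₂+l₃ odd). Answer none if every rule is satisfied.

Σmᵢ = 0  ✓
l₃∈[|l₁−l₂|,l₁+l₂]=[1,5], have l₃=1  ✓
Σlᵢ = 6 ⇒ even  ✓

none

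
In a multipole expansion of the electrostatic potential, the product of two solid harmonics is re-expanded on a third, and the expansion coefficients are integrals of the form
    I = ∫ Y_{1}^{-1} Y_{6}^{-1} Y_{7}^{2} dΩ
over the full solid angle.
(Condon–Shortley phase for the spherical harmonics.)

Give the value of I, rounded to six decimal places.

m-sum 0 ✓  L=14 even ✓  5≤7≤7 ✓
Π(2lᵢ+1) = 3×13×15 = 585
triangle coeff Δ(1,6,7) = 1/1365
Σ_t [0,0]: t=0:+1/518400 = 1/518400
(3j)²=7/195 [(1 6 7; 0 0 0)], sign=-1
Σ_t [0,0]: t=0:+1/1209600 = 1/1209600
(3j)²=12/455 [(1 6 7; -1 -1 2)], sign=-1
⇒ 4πI² = 36/65
I = (+1)√(36/65/(4π)) = 0.20993732

0.209937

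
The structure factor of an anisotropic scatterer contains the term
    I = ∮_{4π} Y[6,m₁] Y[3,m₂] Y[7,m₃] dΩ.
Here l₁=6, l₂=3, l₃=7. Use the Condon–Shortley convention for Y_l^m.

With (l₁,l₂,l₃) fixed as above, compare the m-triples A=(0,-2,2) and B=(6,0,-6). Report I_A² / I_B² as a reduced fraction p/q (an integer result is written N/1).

Shared (l₁,l₂,l₃)=(6,3,7): N and (l;000)² cancel in I_A²/I_B².
A: Δ = 2!·10!·4!/17! = 1/2042040; Racah Σ t=0..1: t=0:+1/207360 t=1:−1/345600 = 1/518400; ⇒ 3j(6 3 7; 0 -2 2)² = 12/2431, sgn -1
B: Δ = 2!·10!·4!/17! = 1/2042040; Racah Σ t=0..0: t=0:+1/43545600 = 1/43545600; ⇒ 3j(6 3 7; 6 0 -6)² = 33/1190, sgn -1
I_A²/I_B² = (12/2431)/(33/1190) = 280/1573

280/1573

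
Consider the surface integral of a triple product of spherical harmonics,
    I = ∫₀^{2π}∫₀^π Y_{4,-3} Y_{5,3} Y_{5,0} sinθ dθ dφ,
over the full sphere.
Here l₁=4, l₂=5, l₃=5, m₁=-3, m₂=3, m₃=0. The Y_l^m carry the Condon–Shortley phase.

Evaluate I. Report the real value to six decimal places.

Checks pass: Σm=0; 14 even; l₃=5∈[1,9].
(2·4+1)(2·5+1)(2·5+1) = 1089
Δ: 4! 4! 6! / 15! → 1/3153150
sum: t=0:+1/69120 t=1:−1/1728 t=2:+1/576 t=3:−1/1728 t=4:+1/69120 = 7/11520
3j²(4 5 5; 0 0 0) = Δ·Π!·Σ² = 2/143  (sign -1)
sum: t=3:−1/17280 t=4:+1/6912 = 1/11520
3j²(4 5 5; -3 3 0) = Δ·Π!·Σ² = 2/143  (sign -1)
combine: 4πI² = 1089·2/143·2/143 = 36/169
take √, sign +1: I = 0.13019760

0.130198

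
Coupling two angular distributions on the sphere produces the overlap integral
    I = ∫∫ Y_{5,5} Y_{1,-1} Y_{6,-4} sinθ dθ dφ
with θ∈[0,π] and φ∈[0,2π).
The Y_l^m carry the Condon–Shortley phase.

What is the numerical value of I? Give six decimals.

0.040859

Rules hold: Σm=0, L=12 even, 4≤6≤6.
N = 11·3·13 = 429
Δ = 0!·10!·2!/13! = 1/858
Racah Σ t=0..0: t=0:+1/14400 = 1/14400
⇒ 3j(5 1 6; 0 0 0)² = 6/143, sgn +1
Racah Σ t=0..0: t=0:+1/7257600 = 1/7257600
⇒ 3j(5 1 6; 5 -1 -4)² = 1/858, sgn +1
4πI² = N·(3j₀)²·(3jₘ)² = 3/143
I = +1·√(0.020979/4π) = 0.04085899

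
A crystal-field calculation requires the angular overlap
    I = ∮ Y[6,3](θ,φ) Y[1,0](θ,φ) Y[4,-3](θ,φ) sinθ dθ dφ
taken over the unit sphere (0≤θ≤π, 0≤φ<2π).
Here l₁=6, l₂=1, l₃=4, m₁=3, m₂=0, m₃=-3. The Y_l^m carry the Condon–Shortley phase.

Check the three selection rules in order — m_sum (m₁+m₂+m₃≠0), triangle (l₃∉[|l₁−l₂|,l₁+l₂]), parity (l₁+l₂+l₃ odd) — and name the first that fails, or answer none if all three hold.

azimuthal sum: 3 + 0 − 3 = 0  ✓
5 ≤ 4 ≤ 7 (triangle on l)  ✗
L = 6 + 1 + 4 = 11 (odd)

triangle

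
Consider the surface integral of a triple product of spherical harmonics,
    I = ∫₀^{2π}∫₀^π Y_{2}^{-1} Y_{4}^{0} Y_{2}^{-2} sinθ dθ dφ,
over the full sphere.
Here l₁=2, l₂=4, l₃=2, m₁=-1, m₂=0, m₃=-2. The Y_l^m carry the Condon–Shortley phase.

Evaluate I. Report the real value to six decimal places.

m-sum = -1 + 0 − 2 = -3 ≠ 0 ⇒ I = 0

0.000000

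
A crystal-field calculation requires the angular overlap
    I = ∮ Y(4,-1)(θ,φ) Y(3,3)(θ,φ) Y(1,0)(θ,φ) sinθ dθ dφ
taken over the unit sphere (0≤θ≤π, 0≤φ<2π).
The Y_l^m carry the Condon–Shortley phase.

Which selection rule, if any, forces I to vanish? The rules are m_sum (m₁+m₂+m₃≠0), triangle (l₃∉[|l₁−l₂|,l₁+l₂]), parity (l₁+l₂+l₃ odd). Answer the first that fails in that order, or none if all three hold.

m_sum

m₁+m₂+m₃ = -1 + 3 + 0 = 2  ✗
triangle: |4−3|=1 ≤ l₃=1 ≤ 4+3=7
parity: l₁+l₂+l₃ = 8 is even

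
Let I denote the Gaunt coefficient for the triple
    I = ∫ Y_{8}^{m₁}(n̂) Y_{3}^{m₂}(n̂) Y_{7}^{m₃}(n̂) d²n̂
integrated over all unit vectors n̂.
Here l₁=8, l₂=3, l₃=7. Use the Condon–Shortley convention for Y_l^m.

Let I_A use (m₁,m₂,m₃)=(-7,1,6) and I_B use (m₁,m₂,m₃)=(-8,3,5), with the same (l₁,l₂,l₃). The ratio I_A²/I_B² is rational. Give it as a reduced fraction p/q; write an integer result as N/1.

13/30

Same 8,3,7: normalisation and zero-m 3j drop out of the ratio.
A: Δ: 4! 12! 2! / 19! → 1/5290740; sum: t=3:−1/2874009600 t=4:+1/1916006400 = 1/5748019200; 3j²(8 3 7; -7 1 6) = Δ·Π!·Σ² = 13/5814  (sign -1)
B: Δ: 4! 12! 2! / 19! → 1/5290740; sum: t=4:+1/22992076800 = 1/22992076800; 3j²(8 3 7; -8 3 5) = Δ·Π!·Σ² = 5/969  (sign +1)
I_A²/I_B² = (13/5814)/(5/969) = 13/30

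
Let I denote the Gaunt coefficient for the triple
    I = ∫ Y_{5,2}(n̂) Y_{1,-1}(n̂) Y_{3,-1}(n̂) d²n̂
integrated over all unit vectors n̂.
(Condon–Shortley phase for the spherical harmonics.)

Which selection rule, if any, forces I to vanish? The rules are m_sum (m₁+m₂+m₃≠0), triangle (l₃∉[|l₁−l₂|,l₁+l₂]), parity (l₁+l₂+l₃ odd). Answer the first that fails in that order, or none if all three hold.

m₁+m₂+m₃ = 2 − 1 − 1 = 0  ✓
triangle: |5−1|=4 ≤ l₃=3 ≤ 5+1=6  ✗
parity: l₁+l₂+l₃ = 9 is odd

triangle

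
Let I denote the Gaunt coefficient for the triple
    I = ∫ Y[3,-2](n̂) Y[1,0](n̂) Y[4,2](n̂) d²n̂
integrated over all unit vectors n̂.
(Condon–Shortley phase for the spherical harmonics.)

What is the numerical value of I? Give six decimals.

Checks pass: Σm=0; 8 even; l₃=4∈[2,4].
(2·3+1)(2·1+1)(2·4+1) = 189
Δ: 0! 6! 2! / 9! → 1/252
sum: t=0:+1/36 = 1/36
3j²(3 1 4; 0 0 0) = Δ·Π!·Σ² = 4/63  (sign +1)
sum: t=0:+1/120 = 1/120
3j²(3 1 4; -2 0 2) = Δ·Π!·Σ² = 1/21  (sign +1)
combine: 4πI² = 189·4/63·1/21 = 4/7
take √, sign +1: I = 0.21324362

0.213244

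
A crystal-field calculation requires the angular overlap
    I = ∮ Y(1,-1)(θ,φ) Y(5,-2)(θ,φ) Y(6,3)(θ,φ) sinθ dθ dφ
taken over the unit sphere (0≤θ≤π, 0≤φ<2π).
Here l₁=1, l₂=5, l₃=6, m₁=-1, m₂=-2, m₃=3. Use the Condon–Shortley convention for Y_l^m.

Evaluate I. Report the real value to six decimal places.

-0.245154

Checks pass: Σm=0; 12 even; l₃=6∈[4,6].
(2·1+1)(2·5+1)(2·6+1) = 429
Δ: 0! 2! 10! / 13! → 1/858
sum: t=0:+1/14400 = 1/14400
3j²(1 5 6; 0 0 0) = Δ·Π!·Σ² = 6/143  (sign +1)
sum: t=0:+1/60480 = 1/60480
3j²(1 5 6; -1 -2 3) = Δ·Π!·Σ² = 6/143  (sign -1)
combine: 4πI² = 429·6/143·6/143 = 108/143
take √, sign -1: I = -0.24515397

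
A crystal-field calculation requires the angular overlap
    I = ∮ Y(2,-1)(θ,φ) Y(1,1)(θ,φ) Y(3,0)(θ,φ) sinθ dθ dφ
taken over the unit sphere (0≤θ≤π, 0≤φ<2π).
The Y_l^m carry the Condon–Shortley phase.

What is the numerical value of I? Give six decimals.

0.143048

m-sum 0 ✓  L=6 even ✓  1≤3≤3 ✓
Π(2lᵢ+1) = 5×3×7 = 105
triangle coeff Δ(2,1,3) = 1/105
Σ_t [0,0]: t=0:+1/4 = 1/4
(3j)²=3/35 [(2 1 3; 0 0 0)], sign=-1
Σ_t [0,0]: t=0:+1/12 = 1/12
(3j)²=1/35 [(2 1 3; -1 1 0)], sign=-1
⇒ 4πI² = 9/35
I = (+1)√(9/35/(4π)) = 0.14304817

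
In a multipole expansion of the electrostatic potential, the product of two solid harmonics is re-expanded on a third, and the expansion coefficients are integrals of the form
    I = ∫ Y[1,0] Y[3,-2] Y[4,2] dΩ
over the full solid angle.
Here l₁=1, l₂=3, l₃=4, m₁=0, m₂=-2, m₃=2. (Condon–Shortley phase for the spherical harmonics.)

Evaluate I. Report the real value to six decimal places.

0.213244

m-sum 0 ✓  L=8 even ✓  2≤4≤4 ✓
Π(2lᵢ+1) = 3×7×9 = 189
triangle coeff Δ(1,3,4) = 1/252
Σ_t [0,0]: t=0:+1/36 = 1/36
(3j)²=4/63 [(1 3 4; 0 0 0)], sign=+1
Σ_t [0,0]: t=0:+1/120 = 1/120
(3j)²=1/21 [(1 3 4; 0 -2 2)], sign=+1
⇒ 4πI² = 4/7
I = (+1)√(4/7/(4π)) = 0.21324362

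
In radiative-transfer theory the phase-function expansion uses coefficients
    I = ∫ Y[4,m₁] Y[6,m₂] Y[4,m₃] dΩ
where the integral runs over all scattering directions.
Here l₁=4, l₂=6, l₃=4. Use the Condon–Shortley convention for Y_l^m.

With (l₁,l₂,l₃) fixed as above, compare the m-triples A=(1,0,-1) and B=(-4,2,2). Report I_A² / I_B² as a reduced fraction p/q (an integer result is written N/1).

Shared (l₁,l₂,l₃)=(4,6,4): N and (l;000)² cancel in I_A²/I_B².
A: Δ = 6!·2!·6!/15! = 1/1261260; Racah Σ t=1..3: t=1:−1/28800 t=2:+1/2304 t=3:−1/2592 = 7/518400; ⇒ 3j(4 6 4; 1 0 -1)² = 1/25740, sgn -1
B: Δ = 6!·2!·6!/15! = 1/1261260; Racah Σ t=6..6: t=6:+1/69120 = 1/69120; ⇒ 3j(4 6 4; -4 2 2)² = 4/429, sgn +1
I_A²/I_B² = (1/25740)/(4/429) = 1/240

1/240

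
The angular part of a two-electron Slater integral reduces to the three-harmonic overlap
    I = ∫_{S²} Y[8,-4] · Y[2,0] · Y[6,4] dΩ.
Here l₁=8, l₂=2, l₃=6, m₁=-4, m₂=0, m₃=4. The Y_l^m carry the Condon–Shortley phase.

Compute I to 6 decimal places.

0.168874

Checks pass: Σm=0; 16 even; l₃=6∈[6,10].
(2·8+1)(2·2+1)(2·6+1) = 1105
Δ: 4! 12! 0! / 17! → 1/30940
sum: t=2:+1/2073600 = 1/2073600
3j²(8 2 6; 0 0 0) = Δ·Π!·Σ² = 28/1105  (sign +1)
sum: t=2:+1/29030400 = 1/29030400
3j²(8 2 6; -4 0 4) = Δ·Π!·Σ² = 99/7735  (sign +1)
combine: 4πI² = 1105·28/1105·99/7735 = 396/1105
take √, sign +1: I = 0.16887351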